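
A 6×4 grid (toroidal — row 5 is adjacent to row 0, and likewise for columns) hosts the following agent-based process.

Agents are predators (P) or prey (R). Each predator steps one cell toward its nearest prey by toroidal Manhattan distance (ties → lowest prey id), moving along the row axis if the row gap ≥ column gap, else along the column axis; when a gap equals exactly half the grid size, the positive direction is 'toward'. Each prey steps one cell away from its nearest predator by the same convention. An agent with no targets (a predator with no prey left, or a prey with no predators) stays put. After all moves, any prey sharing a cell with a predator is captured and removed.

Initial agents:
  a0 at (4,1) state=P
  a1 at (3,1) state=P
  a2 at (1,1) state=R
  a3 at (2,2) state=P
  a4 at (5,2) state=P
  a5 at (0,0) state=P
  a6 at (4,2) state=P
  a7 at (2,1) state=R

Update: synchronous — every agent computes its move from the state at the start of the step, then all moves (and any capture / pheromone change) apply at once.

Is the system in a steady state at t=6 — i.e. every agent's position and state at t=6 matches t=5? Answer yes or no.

yes

t=1: a0@(3,1):P a1@(2,1):P a2@(0,1):R a3@(2,1):P a4@(0,2):P a5@(1,0):P a6@(3,2):P a7@(1,1):R
t=2: a0@(2,1):P a1@(1,1):P a2@(0,0):R a3@(1,1):P a4@(0,1):P a5@(1,1):P a6@(2,2):P
t=3: a0@(1,1):P a1@(0,1):P a2@(0,3):R a3@(0,1):P a4@(0,0):P a5@(0,1):P a6@(1,2):P
t=4: a0@(1,2):P a1@(0,2):P a3@(0,2):P a4@(0,3):P a5@(0,2):P a6@(0,2):P
t=5: (unchanged — steady state)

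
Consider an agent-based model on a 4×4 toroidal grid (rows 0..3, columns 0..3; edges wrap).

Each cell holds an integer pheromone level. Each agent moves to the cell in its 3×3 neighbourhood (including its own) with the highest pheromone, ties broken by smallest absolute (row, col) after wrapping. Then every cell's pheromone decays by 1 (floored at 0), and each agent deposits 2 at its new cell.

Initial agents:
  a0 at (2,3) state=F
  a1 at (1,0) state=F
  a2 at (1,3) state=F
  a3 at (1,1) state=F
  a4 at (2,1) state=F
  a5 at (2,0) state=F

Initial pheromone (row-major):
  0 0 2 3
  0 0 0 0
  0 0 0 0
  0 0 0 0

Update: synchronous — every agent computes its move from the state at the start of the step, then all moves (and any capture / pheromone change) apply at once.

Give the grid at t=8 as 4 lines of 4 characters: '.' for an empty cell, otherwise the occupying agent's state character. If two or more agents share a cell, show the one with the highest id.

...F
....
....
....

t=1: a0@(1,0) a1@(0,3) a2@(0,3) a3@(0,2) a4@(1,0) a5@(1,0) | pheromone: 0 0 3 6 / 6 0 0 0 / 0 0 0 0 / 0 0 0 0
t=2: a0@(0,3) a1@(0,3) a2@(0,3) a3@(0,3) a4@(0,3) a5@(0,3) | pheromone: 0 0 2 17 / 5 0 0 0 / 0 0 0 0 / 0 0 0 0
t=3: a0@(0,3) a1@(0,3) a2@(0,3) a3@(0,3) a4@(0,3) a5@(0,3) | pheromone: 0 0 1 28 / 4 0 0 0 / 0 0 0 0 / 0 0 0 0
t=4: a0@(0,3) a1@(0,3) a2@(0,3) a3@(0,3) a4@(0,3) a5@(0,3) | pheromone: 0 0 0 39 / 3 0 0 0 / 0 0 0 0 / 0 0 0 0
t=5: a0@(0,3) a1@(0,3) a2@(0,3) a3@(0,3) a4@(0,3) a5@(0,3) | pheromone: 0 0 0 50 / 2 0 0 0 / 0 0 0 0 / 0 0 0 0
t=6: a0@(0,3) a1@(0,3) a2@(0,3) a3@(0,3) a4@(0,3) a5@(0,3) | pheromone: 0 0 0 61 / 1 0 0 0 / 0 0 0 0 / 0 0 0 0
t=7: a0@(0,3) a1@(0,3) a2@(0,3) a3@(0,3) a4@(0,3) a5@(0,3) | pheromone: 0 0 0 72 / 0 0 0 0 / 0 0 0 0 / 0 0 0 0
t=8: a0@(0,3) a1@(0,3) a2@(0,3) a3@(0,3) a4@(0,3) a5@(0,3) | pheromone: 0 0 0 83 / 0 0 0 0 / 0 0 0 0 / 0 0 0 0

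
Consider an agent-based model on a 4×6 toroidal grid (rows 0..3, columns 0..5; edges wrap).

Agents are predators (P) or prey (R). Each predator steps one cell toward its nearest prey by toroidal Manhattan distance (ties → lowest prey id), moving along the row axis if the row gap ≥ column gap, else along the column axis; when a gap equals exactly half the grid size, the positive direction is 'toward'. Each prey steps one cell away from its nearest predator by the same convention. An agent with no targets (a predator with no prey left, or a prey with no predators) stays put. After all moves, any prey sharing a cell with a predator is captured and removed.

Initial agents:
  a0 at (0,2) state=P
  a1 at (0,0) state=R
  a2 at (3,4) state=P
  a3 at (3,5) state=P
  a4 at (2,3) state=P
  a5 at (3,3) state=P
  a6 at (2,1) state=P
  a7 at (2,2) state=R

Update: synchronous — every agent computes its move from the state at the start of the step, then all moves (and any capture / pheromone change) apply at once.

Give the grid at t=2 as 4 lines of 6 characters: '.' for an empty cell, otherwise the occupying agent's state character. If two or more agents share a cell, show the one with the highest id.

......
.P...P
RPP...
P.....

t=1: a0@(0,1):P a2@(3,5):P a3@(0,5):P a4@(2,2):P a5@(2,3):P a6@(2,2):P a7@(2,1):R
t=2: a0@(1,1):P a2@(3,0):P a3@(1,5):P a4@(2,1):P a5@(2,2):P a6@(2,1):P a7@(2,0):R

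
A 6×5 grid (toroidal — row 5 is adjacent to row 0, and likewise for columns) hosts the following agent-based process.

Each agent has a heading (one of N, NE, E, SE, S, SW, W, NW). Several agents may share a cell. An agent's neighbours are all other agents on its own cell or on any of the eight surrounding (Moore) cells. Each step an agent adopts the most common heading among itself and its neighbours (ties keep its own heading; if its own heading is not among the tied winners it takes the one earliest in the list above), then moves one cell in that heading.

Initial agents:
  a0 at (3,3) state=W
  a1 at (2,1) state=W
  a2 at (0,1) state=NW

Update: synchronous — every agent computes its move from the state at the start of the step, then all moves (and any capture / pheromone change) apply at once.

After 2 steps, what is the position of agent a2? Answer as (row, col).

(4, 4)

t=1: a0@(3,2):W a1@(2,0):W a2@(5,0):NW
t=2: a0@(3,1):W a1@(2,4):W a2@(4,4):NW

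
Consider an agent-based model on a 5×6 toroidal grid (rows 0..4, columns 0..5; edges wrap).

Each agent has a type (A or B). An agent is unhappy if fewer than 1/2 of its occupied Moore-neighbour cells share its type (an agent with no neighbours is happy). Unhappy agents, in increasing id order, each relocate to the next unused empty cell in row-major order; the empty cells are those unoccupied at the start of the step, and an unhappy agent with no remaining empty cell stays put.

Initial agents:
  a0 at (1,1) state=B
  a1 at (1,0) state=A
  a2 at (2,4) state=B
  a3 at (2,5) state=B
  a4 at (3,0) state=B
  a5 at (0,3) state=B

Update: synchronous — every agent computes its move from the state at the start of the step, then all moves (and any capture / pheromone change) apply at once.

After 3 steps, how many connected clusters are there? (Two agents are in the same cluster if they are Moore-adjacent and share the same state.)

3

t=1: a0@(0,0):B a1@(0,1):A a2@(2,4):B a3@(2,5):B a4@(3,0):B a5@(0,3):B
t=2: a0@(0,2):B a1@(0,4):A a2@(2,4):B a3@(2,5):B a4@(3,0):B a5@(0,3):B
t=3: a0@(0,2):B a1@(0,0):A a2@(2,4):B a3@(2,5):B a4@(3,0):B a5@(0,3):B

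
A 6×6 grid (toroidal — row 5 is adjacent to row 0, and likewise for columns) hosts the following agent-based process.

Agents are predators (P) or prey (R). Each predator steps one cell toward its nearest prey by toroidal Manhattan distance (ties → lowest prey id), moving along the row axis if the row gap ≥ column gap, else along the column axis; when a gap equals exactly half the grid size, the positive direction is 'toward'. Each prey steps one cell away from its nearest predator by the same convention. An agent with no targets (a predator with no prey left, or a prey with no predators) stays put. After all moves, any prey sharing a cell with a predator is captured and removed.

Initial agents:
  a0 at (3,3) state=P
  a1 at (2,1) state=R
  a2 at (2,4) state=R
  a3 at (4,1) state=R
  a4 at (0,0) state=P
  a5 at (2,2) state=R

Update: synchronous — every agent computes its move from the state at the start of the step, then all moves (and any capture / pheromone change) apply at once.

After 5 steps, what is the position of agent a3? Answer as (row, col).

(0, 0)

t=1: a0@(2,3):P a1@(2,0):R a2@(1,4):R a3@(4,0):R a4@(1,0):P a5@(1,2):R
t=2: a0@(1,3):P a1@(3,0):R a2@(0,4):R a3@(3,0):R a4@(2,0):P a5@(0,2):R
t=3: a0@(0,3):P a1@(4,0):R a2@(5,4):R a3@(4,0):R a4@(3,0):P a5@(5,2):R
t=4: a0@(5,3):P a1@(5,0):R a2@(4,4):R a3@(5,0):R a4@(4,0):P a5@(4,2):R
t=5: a0@(4,3):P a1@(0,0):R a2@(3,4):R a3@(0,0):R a4@(5,0):P a5@(3,2):R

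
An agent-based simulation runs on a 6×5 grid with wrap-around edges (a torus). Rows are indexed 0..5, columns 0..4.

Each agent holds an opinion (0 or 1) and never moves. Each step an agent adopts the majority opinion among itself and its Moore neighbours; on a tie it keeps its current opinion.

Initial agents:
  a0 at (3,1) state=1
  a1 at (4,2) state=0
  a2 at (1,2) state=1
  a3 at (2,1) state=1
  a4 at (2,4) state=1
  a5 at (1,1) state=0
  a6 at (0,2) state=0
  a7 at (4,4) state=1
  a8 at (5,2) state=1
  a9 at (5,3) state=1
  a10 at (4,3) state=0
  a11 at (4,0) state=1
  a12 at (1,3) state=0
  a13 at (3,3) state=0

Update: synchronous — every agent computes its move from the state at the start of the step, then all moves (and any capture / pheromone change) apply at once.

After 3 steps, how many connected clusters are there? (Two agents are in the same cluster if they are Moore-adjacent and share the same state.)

2

t=1: a0@(3,1):1 a1@(4,2):0 a2@(1,2):0 a3@(2,1):1 a4@(2,4):0 a5@(1,1):0 a6@(0,2):0 a7@(4,4):1 a8@(5,2):0 a9@(5,3):1 a10@(4,3):0 a11@(4,0):1 a12@(1,3):0 a13@(3,3):0
t=2: a0@(3,1):1 a1@(4,2):0 a2@(1,2):0 a3@(2,1):1 a4@(2,4):0 a5@(1,1):0 a6@(0,2):0 a7@(4,4):1 a8@(5,2):0 a9@(5,3):0 a10@(4,3):0 a11@(4,0):1 a12@(1,3):0 a13@(3,3):0
t=3: a0@(3,1):1 a1@(4,2):0 a2@(1,2):0 a3@(2,1):1 a4@(2,4):0 a5@(1,1):0 a6@(0,2):0 a7@(4,4):0 a8@(5,2):0 a9@(5,3):0 a10@(4,3):0 a11@(4,0):1 a12@(1,3):0 a13@(3,3):0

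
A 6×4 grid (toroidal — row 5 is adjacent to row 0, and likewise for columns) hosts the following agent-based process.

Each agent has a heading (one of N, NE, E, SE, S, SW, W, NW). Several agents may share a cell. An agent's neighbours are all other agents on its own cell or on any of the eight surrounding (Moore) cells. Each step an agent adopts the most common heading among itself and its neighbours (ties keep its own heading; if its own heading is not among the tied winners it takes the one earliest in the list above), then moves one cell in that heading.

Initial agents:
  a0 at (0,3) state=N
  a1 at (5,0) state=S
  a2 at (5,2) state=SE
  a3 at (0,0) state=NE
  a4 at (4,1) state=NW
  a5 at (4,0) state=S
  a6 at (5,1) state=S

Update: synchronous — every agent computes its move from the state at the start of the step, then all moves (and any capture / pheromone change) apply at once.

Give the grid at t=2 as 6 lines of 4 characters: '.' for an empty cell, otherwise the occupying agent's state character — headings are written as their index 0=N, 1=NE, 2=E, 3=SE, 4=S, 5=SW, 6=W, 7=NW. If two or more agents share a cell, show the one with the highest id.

t=1: a0@(5,3):N a1@(0,0):S a2@(0,3):SE a3@(1,0):S a4@(5,1):S a5@(5,0):S a6@(0,1):S
t=2: a0@(0,3):S a1@(1,0):S a2@(1,3):S a3@(2,0):S a4@(0,1):S a5@(0,0):S a6@(1,1):S

44.4
44.4
4...
....
....
....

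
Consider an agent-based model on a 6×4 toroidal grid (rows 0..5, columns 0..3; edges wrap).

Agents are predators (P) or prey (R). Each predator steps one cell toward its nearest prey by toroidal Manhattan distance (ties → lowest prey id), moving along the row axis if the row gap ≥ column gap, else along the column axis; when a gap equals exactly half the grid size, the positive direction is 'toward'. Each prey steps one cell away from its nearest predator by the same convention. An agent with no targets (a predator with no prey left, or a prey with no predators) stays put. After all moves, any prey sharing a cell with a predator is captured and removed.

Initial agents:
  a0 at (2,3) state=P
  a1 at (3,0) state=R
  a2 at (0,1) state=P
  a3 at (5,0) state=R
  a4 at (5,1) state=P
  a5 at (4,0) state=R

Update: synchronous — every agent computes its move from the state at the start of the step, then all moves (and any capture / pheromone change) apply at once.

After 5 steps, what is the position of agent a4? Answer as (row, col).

t=1: a0@(3,3):P a1@(4,0):R a2@(5,1):P a3@(5,3):R a4@(5,0):P a5@(3,0):R
t=2: a0@(3,0):P a2@(4,1):P a3@(5,2):R a4@(4,0):P a5@(3,1):R
t=3: a0@(3,1):P a2@(3,1):P a3@(0,2):R a4@(3,0):P a5@(3,2):R
t=4: a0@(3,2):P a2@(3,2):P a3@(5,2):R a4@(3,1):P a5@(3,3):R
t=5: a0@(3,3):P a2@(3,3):P a3@(0,2):R a4@(3,2):P a5@(3,0):R

(3, 2)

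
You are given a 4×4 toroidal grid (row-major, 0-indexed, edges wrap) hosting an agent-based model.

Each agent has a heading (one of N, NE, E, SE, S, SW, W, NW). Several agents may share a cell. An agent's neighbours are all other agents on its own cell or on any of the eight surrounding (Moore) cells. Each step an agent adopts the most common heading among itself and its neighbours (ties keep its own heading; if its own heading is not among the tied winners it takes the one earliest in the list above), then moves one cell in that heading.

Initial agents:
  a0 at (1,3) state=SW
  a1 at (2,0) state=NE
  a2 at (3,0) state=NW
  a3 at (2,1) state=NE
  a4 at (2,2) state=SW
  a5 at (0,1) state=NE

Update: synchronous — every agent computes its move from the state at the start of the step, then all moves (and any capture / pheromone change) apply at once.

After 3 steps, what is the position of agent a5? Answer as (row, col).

t=1: a0@(2,2):SW a1@(1,1):NE a2@(2,1):NE a3@(1,2):NE a4@(3,1):SW a5@(3,2):NE
t=2: a0@(1,3):NE a1@(0,2):NE a2@(1,2):NE a3@(0,3):NE a4@(0,0):SW a5@(2,3):NE
t=3: a0@(0,0):NE a1@(3,3):NE a2@(0,3):NE a3@(3,0):NE a4@(3,1):NE a5@(1,0):NE

(1, 0)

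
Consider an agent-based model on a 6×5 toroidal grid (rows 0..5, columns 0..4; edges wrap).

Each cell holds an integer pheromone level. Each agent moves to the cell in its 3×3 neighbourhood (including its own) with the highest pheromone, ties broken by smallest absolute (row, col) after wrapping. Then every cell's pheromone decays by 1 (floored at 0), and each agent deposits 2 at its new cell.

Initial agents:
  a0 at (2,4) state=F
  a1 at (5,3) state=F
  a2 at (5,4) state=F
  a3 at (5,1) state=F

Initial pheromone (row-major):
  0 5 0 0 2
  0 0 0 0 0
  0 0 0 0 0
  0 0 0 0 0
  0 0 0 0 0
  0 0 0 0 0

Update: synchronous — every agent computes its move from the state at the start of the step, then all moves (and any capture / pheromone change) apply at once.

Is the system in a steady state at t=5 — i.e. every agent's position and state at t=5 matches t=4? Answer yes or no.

t=1: a0@(1,0) a1@(0,4) a2@(0,4) a3@(0,1) | pheromone: 0 6 0 0 5 / 2 0 0 0 0 / 0 0 0 0 0 / 0 0 0 0 0 / 0 0 0 0 0 / 0 0 0 0 0
t=2: a0@(0,1) a1@(0,4) a2@(0,4) a3@(0,1) | pheromone: 0 9 0 0 8 / 1 0 0 0 0 / 0 0 0 0 0 / 0 0 0 0 0 / 0 0 0 0 0 / 0 0 0 0 0
t=3: a0@(0,1) a1@(0,4) a2@(0,4) a3@(0,1) | pheromone: 0 12 0 0 11 / 0 0 0 0 0 / 0 0 0 0 0 / 0 0 0 0 0 / 0 0 0 0 0 / 0 0 0 0 0
t=4: a0@(0,1) a1@(0,4) a2@(0,4) a3@(0,1) | pheromone: 0 15 0 0 14 / 0 0 0 0 0 / 0 0 0 0 0 / 0 0 0 0 0 / 0 0 0 0 0 / 0 0 0 0 0
t=5: a0@(0,1) a1@(0,4) a2@(0,4) a3@(0,1) | pheromone: 0 18 0 0 17 / 0 0 0 0 0 / 0 0 0 0 0 / 0 0 0 0 0 / 0 0 0 0 0 / 0 0 0 0 0

yes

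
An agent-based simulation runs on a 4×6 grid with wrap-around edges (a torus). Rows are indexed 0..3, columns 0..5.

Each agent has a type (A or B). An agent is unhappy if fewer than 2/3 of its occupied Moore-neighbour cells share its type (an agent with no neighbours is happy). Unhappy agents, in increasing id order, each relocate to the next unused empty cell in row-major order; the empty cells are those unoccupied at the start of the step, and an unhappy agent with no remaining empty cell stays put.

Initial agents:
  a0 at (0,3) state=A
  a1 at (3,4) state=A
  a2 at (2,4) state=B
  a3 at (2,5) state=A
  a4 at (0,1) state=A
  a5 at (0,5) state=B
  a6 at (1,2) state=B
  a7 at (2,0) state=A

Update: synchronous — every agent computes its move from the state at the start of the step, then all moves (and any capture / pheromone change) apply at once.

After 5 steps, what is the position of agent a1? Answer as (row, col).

(0, 2)

t=1: a0@(0,0):A a1@(0,2):A a2@(0,4):B a3@(2,5):A a4@(1,0):A a5@(1,1):B a6@(1,3):B a7@(2,0):A
t=2: a0@(0,1):A a1@(0,3):A a2@(0,4):B a3@(2,5):A a4@(1,0):A a5@(0,5):B a6@(1,2):B a7@(2,0):A
t=3: a0@(0,0):A a1@(0,2):A a2@(1,1):B a3@(2,5):A a4@(1,0):A a5@(1,3):B a6@(1,4):B a7@(2,0):A
t=4: a0@(0,1):A a1@(0,3):A a2@(0,4):B a3@(2,5):A a4@(1,0):A a5@(0,5):B a6@(1,2):B a7@(2,0):A
t=5: a0@(0,0):A a1@(0,2):A a2@(1,1):B a3@(2,5):A a4@(1,0):A a5@(1,3):B a6@(1,4):B a7@(2,0):A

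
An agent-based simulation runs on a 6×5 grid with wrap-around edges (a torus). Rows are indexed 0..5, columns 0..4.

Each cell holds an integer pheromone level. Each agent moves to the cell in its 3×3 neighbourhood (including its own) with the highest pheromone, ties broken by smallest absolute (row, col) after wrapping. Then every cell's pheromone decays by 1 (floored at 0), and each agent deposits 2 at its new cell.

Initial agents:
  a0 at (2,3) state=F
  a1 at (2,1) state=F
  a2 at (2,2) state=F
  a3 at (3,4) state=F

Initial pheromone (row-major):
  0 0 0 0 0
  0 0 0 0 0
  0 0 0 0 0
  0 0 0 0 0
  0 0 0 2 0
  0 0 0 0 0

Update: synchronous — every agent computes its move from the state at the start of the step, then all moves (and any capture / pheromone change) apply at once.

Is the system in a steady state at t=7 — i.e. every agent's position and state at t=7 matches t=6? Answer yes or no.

t=1: a0@(1,2) a1@(1,0) a2@(1,1) a3@(4,3) | pheromone: 0 0 0 0 0 / 2 2 2 0 0 / 0 0 0 0 0 / 0 0 0 0 0 / 0 0 0 3 0 / 0 0 0 0 0
t=2: a0@(1,1) a1@(1,0) a2@(1,0) a3@(4,3) | pheromone: 0 0 0 0 0 / 5 3 1 0 0 / 0 0 0 0 0 / 0 0 0 0 0 / 0 0 0 4 0 / 0 0 0 0 0
t=3: a0@(1,0) a1@(1,0) a2@(1,0) a3@(4,3) | pheromone: 0 0 0 0 0 / 10 2 0 0 0 / 0 0 0 0 0 / 0 0 0 0 0 / 0 0 0 5 0 / 0 0 0 0 0
t=4: a0@(1,0) a1@(1,0) a2@(1,0) a3@(4,3) | pheromone: 0 0 0 0 0 / 15 1 0 0 0 / 0 0 0 0 0 / 0 0 0 0 0 / 0 0 0 6 0 / 0 0 0 0 0
t=5: a0@(1,0) a1@(1,0) a2@(1,0) a3@(4,3) | pheromone: 0 0 0 0 0 / 20 0 0 0 0 / 0 0 0 0 0 / 0 0 0 0 0 / 0 0 0 7 0 / 0 0 0 0 0
t=6: a0@(1,0) a1@(1,0) a2@(1,0) a3@(4,3) | pheromone: 0 0 0 0 0 / 25 0 0 0 0 / 0 0 0 0 0 / 0 0 0 0 0 / 0 0 0 8 0 / 0 0 0 0 0
t=7: a0@(1,0) a1@(1,0) a2@(1,0) a3@(4,3) | pheromone: 0 0 0 0 0 / 30 0 0 0 0 / 0 0 0 0 0 / 0 0 0 0 0 / 0 0 0 9 0 / 0 0 0 0 0

yes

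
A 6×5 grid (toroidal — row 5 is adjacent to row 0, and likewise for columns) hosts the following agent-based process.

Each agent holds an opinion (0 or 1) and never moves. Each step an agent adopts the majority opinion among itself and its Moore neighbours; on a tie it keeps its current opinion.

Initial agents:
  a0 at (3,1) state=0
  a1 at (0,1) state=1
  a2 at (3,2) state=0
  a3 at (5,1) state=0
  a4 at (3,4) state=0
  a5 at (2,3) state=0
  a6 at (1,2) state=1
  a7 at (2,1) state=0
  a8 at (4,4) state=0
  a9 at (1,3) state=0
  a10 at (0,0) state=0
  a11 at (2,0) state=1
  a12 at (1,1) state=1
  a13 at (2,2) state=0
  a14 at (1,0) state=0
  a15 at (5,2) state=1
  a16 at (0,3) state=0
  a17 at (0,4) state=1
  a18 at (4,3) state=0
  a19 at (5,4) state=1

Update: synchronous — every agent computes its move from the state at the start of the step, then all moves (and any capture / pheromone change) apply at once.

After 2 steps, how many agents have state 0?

t=1: a0@(3,1):0 a1@(0,1):1 a2@(3,2):0 a3@(5,1):0 a4@(3,4):0 a5@(2,3):0 a6@(1,2):0 a7@(2,1):0 a8@(4,4):0 a9@(1,3):0 a10@(0,0):1 a11@(2,0):0 a12@(1,1):1 a13@(2,2):0 a14@(1,0):1 a15@(5,2):0 a16@(0,3):1 a17@(0,4):0 a18@(4,3):0 a19@(5,4):0
t=2: a0@(3,1):0 a1@(0,1):1 a2@(3,2):0 a3@(5,1):0 a4@(3,4):0 a5@(2,3):0 a6@(1,2):0 a7@(2,1):0 a8@(4,4):0 a9@(1,3):0 a10@(0,0):1 a11@(2,0):0 a12@(1,1):1 a13@(2,2):0 a14@(1,0):1 a15@(5,2):0 a16@(0,3):0 a17@(0,4):0 a18@(4,3):0 a19@(5,4):0

16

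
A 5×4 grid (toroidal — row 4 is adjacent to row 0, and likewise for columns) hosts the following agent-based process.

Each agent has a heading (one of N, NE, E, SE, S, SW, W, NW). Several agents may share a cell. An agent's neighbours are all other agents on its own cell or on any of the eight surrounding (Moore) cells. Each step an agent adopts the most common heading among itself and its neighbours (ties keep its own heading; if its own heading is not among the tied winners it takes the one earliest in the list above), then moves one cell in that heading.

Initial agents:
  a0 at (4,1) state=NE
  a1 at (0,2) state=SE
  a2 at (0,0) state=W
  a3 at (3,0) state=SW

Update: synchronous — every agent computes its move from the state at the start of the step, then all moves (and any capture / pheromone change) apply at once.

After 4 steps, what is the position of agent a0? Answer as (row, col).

t=1: a0@(3,2):NE a1@(1,3):SE a2@(0,3):W a3@(4,3):SW
t=2: a0@(2,3):NE a1@(2,0):SE a2@(0,2):W a3@(0,2):SW
t=3: a0@(1,0):NE a1@(3,1):SE a2@(0,1):W a3@(1,1):SW
t=4: a0@(0,1):NE a1@(4,2):SE a2@(0,0):W a3@(2,0):SW

(0, 1)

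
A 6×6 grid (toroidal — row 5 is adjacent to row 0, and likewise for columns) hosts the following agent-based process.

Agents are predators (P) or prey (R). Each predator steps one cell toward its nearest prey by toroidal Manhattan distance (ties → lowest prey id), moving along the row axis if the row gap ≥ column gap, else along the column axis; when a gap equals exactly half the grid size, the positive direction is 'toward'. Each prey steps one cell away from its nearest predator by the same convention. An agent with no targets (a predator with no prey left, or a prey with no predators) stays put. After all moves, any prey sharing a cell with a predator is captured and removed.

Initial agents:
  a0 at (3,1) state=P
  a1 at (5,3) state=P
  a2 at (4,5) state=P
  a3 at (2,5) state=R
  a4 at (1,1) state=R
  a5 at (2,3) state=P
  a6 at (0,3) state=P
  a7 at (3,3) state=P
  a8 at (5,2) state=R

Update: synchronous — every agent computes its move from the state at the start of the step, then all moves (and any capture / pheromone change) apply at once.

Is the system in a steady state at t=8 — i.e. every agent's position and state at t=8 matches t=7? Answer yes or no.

t=1: a0@(2,1):P a1@(5,2):P a2@(3,5):P a3@(1,5):R a4@(0,1):R a5@(2,4):P a6@(5,3):P a7@(3,4):P a8@(5,1):R
t=2: a0@(1,1):P a1@(5,1):P a2@(2,5):P a3@(0,5):R a5@(1,4):P a6@(5,2):P a7@(2,4):P a8@(5,0):R
t=3: a0@(1,0):P a1@(5,0):P a2@(1,5):P a3@(5,5):R a5@(0,4):P a6@(5,1):P a7@(1,4):P a8@(5,5):R
t=4: a0@(0,0):P a1@(5,5):P a2@(0,5):P a5@(5,4):P a6@(5,0):P a7@(0,4):P
t=5: (unchanged — steady state)

yes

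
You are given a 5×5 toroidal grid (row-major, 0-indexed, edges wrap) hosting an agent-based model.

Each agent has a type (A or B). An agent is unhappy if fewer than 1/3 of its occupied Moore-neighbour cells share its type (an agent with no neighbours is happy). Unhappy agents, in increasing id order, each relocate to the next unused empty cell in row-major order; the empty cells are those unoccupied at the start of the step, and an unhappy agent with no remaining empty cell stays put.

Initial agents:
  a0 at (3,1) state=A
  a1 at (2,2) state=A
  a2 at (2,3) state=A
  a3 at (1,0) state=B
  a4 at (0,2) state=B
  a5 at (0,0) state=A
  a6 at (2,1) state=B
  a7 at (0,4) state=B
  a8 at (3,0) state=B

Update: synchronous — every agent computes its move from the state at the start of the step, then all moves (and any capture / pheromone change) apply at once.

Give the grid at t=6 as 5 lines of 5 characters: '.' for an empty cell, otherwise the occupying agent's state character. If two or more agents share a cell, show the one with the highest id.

t=1: a0@(3,1):A a1@(2,2):A a2@(2,3):A a3@(1,0):B a4@(0,2):B a5@(0,1):A a6@(2,1):B a7@(0,4):B a8@(3,0):B
t=2: a0@(3,1):A a1@(2,2):A a2@(2,3):A a3@(1,0):B a4@(0,0):B a5@(0,3):A a6@(2,1):B a7@(0,4):B a8@(3,0):B
t=3: a0@(3,1):A a1@(2,2):A a2@(2,3):A a3@(1,0):B a4@(0,0):B a5@(0,1):A a6@(2,1):B a7@(0,4):B a8@(3,0):B
t=4: a0@(3,1):A a1@(2,2):A a2@(2,3):A a3@(1,0):B a4@(0,0):B a5@(0,2):A a6@(2,1):B a7@(0,4):B a8@(3,0):B
t=5: (unchanged — steady state)

B.A.B
B....
.BAA.
BA...
.....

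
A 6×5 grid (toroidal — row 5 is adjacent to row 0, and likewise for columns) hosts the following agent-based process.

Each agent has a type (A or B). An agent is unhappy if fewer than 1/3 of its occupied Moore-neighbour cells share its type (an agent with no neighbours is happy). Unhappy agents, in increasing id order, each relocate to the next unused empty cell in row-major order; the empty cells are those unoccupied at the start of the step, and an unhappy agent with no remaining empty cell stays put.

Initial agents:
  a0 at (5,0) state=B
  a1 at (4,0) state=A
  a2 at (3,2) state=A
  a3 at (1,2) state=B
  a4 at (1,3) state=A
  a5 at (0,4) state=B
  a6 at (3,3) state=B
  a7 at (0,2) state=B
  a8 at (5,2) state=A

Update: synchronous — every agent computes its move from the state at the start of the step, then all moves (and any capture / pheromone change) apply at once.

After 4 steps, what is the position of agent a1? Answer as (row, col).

t=1: a0@(5,0):B a1@(0,0):A a2@(0,1):A a3@(1,2):B a4@(0,3):A a5@(0,4):B a6@(1,0):B a7@(0,2):B a8@(1,1):A
t=2: a0@(5,0):B a1@(0,0):A a2@(0,1):A a3@(1,3):B a4@(1,4):A a5@(0,4):B a6@(2,0):B a7@(2,1):B a8@(1,1):A
t=3: a0@(5,0):B a1@(0,0):A a2@(0,1):A a3@(1,3):B a4@(0,2):A a5@(0,4):B a6@(2,0):B a7@(2,1):B a8@(1,1):A
t=4: (unchanged — steady state)

(0, 0)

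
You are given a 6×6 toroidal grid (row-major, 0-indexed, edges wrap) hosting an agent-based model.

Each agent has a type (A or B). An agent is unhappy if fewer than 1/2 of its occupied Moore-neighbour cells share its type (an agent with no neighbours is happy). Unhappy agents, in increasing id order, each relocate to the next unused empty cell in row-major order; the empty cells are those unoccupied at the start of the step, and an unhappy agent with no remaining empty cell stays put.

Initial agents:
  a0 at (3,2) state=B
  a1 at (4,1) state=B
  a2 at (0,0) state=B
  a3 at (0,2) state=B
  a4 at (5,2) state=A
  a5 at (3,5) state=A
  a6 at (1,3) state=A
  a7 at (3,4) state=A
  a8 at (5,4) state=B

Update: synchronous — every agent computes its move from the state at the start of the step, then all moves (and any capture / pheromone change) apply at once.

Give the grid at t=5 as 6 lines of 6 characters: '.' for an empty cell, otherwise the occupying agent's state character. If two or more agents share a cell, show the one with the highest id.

t=1: a0@(3,2):B a1@(4,1):B a2@(0,0):B a3@(0,1):B a4@(0,3):A a5@(3,5):A a6@(0,4):A a7@(3,4):A a8@(5,4):B
t=2: a0@(3,2):B a1@(4,1):B a2@(0,0):B a3@(0,1):B a4@(0,3):A a5@(3,5):A a6@(0,4):A a7@(3,4):A a8@(0,2):B
t=3: (unchanged — steady state)

BBBAA.
......
......
..B.AA
.B....
......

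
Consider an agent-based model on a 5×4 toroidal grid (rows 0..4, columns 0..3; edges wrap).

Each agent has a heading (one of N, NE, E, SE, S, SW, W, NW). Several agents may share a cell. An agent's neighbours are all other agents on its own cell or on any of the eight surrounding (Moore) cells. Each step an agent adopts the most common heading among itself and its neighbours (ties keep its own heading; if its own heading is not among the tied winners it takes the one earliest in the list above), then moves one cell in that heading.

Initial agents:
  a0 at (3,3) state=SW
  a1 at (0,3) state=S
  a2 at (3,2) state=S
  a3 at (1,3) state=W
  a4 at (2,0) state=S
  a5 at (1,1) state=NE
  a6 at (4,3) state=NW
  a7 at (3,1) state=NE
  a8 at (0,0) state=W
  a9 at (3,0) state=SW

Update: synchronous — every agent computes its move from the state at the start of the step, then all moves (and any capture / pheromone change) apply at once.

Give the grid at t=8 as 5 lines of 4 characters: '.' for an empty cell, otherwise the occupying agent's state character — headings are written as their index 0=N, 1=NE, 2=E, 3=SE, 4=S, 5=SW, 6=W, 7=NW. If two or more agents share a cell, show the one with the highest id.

t=1: a0@(4,2):SW a1@(0,2):W a2@(4,2):S a3@(1,2):W a4@(1,1):NE a5@(0,2):NE a6@(0,3):S a7@(4,1):S a8@(0,3):W a9@(4,3):SW
t=2: a0@(0,2):S a1@(0,1):W a2@(0,2):S a3@(1,1):W a4@(0,2):NE a5@(1,2):S a6@(0,2):W a7@(0,1):S a8@(0,2):W a9@(0,2):SW
t=3: a0@(1,2):S a1@(0,0):W a2@(1,2):S a3@(1,0):W a4@(1,2):S a5@(2,2):S a6@(0,1):W a7@(1,1):S a8@(0,1):W a9@(1,2):S
t=4: a0@(2,2):S a1@(0,3):W a2@(2,2):S a3@(1,3):W a4@(2,2):S a5@(3,2):S a6@(1,1):S a7@(2,1):S a8@(1,1):S a9@(2,2):S
t=5: a0@(3,2):S a1@(0,2):W a2@(3,2):S a3@(2,3):S a4@(3,2):S a5@(4,2):S a6@(2,1):S a7@(3,1):S a8@(2,1):S a9@(3,2):S
t=6: a0@(4,2):S a1@(0,1):W a2@(4,2):S a3@(3,3):S a4@(4,2):S a5@(0,2):S a6@(3,1):S a7@(4,1):S a8@(3,1):S a9@(4,2):S
t=7: a0@(0,2):S a1@(1,1):S a2@(0,2):S a3@(4,3):S a4@(0,2):S a5@(1,2):S a6@(4,1):S a7@(0,1):S a8@(4,1):S a9@(0,2):S
t=8: a0@(1,2):S a1@(2,1):S a2@(1,2):S a3@(0,3):S a4@(1,2):S a5@(2,2):S a6@(0,1):S a7@(1,1):S a8@(0,1):S a9@(1,2):S

.4.4
.44.
.44.
....
....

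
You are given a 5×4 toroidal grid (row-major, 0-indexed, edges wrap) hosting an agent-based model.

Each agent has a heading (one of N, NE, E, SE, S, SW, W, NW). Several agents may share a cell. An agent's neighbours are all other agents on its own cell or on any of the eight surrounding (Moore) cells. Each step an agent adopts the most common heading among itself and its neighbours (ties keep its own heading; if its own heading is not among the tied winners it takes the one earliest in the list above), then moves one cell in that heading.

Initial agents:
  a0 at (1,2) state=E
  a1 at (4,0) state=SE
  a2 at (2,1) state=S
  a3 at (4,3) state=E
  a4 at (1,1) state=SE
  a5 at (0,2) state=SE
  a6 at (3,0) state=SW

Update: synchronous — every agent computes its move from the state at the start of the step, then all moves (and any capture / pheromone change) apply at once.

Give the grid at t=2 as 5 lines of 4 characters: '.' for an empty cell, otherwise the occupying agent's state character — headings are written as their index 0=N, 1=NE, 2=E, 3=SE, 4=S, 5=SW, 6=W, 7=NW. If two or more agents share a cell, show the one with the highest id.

..5.
.33.
3...
3..3
.4..

t=1: a0@(2,3):SE a1@(0,1):SE a2@(3,1):S a3@(0,0):SE a4@(2,2):SE a5@(1,3):SE a6@(4,3):SW
t=2: a0@(3,0):SE a1@(1,2):SE a2@(4,1):S a3@(1,1):SE a4@(3,3):SE a5@(2,0):SE a6@(0,2):SW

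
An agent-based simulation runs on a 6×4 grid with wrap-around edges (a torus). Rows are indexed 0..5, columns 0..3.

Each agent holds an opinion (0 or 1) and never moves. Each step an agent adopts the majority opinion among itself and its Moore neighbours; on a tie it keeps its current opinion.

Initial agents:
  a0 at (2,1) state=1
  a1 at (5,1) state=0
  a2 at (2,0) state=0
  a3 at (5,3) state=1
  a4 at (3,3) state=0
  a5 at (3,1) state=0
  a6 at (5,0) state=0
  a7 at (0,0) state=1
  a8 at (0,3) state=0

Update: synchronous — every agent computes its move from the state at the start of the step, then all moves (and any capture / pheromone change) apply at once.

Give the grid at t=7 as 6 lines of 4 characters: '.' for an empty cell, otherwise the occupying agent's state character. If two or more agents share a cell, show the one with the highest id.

t=1: a0@(2,1):0 a1@(5,1):0 a2@(2,0):0 a3@(5,3):1 a4@(3,3):0 a5@(3,1):0 a6@(5,0):0 a7@(0,0):0 a8@(0,3):0
t=2: a0@(2,1):0 a1@(5,1):0 a2@(2,0):0 a3@(5,3):0 a4@(3,3):0 a5@(3,1):0 a6@(5,0):0 a7@(0,0):0 a8@(0,3):0
t=3: (unchanged — steady state)

0..0
....
00..
.0.0
....
00.0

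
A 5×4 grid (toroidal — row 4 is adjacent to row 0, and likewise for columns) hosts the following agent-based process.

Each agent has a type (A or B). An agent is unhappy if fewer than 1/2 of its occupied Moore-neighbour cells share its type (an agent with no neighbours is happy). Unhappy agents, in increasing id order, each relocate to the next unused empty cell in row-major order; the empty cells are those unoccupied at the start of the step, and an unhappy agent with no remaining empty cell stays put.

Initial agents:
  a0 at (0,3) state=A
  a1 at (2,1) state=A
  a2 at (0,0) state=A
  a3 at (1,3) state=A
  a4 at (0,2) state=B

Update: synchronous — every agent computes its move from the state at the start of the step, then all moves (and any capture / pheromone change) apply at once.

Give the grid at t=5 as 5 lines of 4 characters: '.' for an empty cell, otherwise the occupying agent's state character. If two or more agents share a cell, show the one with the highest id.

AB.A
...A
.A..
....
....

t=1: a0@(0,3):A a1@(2,1):A a2@(0,0):A a3@(1,3):A a4@(0,1):B
t=2: a0@(0,3):A a1@(2,1):A a2@(0,0):A a3@(1,3):A a4@(0,2):B
t=3: a0@(0,3):A a1@(2,1):A a2@(0,0):A a3@(1,3):A a4@(0,1):B
t=4: a0@(0,3):A a1@(2,1):A a2@(0,0):A a3@(1,3):A a4@(0,2):B
t=5: a0@(0,3):A a1@(2,1):A a2@(0,0):A a3@(1,3):A a4@(0,1):B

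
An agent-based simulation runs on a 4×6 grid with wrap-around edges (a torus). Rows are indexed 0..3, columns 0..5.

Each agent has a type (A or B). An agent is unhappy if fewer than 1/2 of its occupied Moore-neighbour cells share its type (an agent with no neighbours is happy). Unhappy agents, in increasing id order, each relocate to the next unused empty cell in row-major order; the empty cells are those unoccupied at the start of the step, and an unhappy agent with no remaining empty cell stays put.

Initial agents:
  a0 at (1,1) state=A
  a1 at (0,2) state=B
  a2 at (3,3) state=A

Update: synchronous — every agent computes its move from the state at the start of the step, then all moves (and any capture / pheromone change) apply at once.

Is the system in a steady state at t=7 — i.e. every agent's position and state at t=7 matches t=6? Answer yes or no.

t=1: a0@(0,0):A a1@(0,1):B a2@(0,3):A
t=2: a0@(0,2):A a1@(0,4):B a2@(0,3):A
t=3: a0@(0,2):A a1@(0,0):B a2@(0,3):A
t=4: (unchanged — steady state)

yes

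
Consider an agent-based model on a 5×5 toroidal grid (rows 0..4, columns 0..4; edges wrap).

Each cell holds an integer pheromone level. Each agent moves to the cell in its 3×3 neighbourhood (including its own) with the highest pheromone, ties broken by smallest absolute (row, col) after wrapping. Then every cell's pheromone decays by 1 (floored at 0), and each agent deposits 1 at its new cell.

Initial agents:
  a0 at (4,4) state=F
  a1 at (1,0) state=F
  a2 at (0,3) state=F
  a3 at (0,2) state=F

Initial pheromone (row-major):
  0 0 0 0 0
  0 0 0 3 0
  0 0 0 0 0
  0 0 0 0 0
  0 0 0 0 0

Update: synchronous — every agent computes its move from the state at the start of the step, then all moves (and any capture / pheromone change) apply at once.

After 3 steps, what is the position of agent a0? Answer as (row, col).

t=1: a0@(0,0) a1@(0,0) a2@(1,3) a3@(1,3) | pheromone: 2 0 0 0 0 / 0 0 0 4 0 / 0 0 0 0 0 / 0 0 0 0 0 / 0 0 0 0 0
t=2: a0@(0,0) a1@(0,0) a2@(1,3) a3@(1,3) | pheromone: 3 0 0 0 0 / 0 0 0 5 0 / 0 0 0 0 0 / 0 0 0 0 0 / 0 0 0 0 0
t=3: a0@(0,0) a1@(0,0) a2@(1,3) a3@(1,3) | pheromone: 4 0 0 0 0 / 0 0 0 6 0 / 0 0 0 0 0 / 0 0 0 0 0 / 0 0 0 0 0

(0, 0)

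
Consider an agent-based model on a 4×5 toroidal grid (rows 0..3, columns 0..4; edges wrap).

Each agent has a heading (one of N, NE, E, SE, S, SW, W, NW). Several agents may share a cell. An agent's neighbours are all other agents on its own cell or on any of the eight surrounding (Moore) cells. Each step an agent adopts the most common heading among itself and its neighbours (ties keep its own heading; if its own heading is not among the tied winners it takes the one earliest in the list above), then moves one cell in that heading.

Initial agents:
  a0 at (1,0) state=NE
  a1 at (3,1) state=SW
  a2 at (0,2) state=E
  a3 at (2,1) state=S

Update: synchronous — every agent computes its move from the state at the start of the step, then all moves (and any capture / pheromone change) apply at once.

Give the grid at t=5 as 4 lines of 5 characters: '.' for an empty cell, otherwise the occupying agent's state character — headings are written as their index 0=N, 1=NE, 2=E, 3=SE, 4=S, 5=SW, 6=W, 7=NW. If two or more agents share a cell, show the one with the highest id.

t=1: a0@(0,1):NE a1@(0,0):SW a2@(0,3):E a3@(3,1):S
t=2: a0@(3,2):NE a1@(1,4):SW a2@(0,4):E a3@(0,1):S
t=3: a0@(2,3):NE a1@(2,3):SW a2@(0,0):E a3@(1,1):S
t=4: a0@(1,4):NE a1@(3,2):SW a2@(0,1):E a3@(2,1):S
t=5: a0@(0,0):NE a1@(0,1):SW a2@(0,2):E a3@(3,1):S

152..
.....
.....
.4...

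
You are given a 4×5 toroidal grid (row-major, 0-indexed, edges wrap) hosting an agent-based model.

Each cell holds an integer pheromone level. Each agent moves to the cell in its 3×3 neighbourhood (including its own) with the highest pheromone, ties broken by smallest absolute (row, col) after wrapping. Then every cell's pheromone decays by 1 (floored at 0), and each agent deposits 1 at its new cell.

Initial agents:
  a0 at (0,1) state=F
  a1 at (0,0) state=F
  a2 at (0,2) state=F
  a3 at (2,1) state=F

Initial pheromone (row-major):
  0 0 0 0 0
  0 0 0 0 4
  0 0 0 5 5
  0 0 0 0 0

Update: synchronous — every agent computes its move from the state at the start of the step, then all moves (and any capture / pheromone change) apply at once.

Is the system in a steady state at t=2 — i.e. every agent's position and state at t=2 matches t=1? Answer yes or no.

t=1: a0@(0,0) a1@(1,4) a2@(0,1) a3@(1,0) | pheromone: 1 1 0 0 0 / 1 0 0 0 4 / 0 0 0 4 4 / 0 0 0 0 0
t=2: a0@(1,4) a1@(1,4) a2@(0,0) a3@(1,4) | pheromone: 1 0 0 0 0 / 0 0 0 0 6 / 0 0 0 3 3 / 0 0 0 0 0

no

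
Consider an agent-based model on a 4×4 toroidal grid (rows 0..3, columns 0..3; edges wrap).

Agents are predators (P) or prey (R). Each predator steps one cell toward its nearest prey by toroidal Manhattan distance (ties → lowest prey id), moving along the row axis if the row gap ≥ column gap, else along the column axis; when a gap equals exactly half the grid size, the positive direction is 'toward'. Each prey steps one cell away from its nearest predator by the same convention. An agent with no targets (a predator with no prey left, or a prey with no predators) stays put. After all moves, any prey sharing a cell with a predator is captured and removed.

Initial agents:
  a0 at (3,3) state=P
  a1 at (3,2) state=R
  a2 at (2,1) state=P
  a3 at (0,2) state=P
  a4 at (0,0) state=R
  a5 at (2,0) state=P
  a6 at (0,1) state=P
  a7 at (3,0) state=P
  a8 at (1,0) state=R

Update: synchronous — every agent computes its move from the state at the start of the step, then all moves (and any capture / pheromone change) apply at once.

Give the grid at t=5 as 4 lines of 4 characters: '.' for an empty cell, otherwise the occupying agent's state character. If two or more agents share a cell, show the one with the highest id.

t=1: a0@(3,2):P a2@(3,1):P a3@(3,2):P a4@(0,3):R a5@(1,0):P a6@(0,0):P a7@(0,0):P
t=2: a0@(0,2):P a2@(3,2):P a3@(0,2):P a5@(0,0):P a6@(0,3):P a7@(0,3):P
t=3: (unchanged — steady state)

P.PP
....
....
..P.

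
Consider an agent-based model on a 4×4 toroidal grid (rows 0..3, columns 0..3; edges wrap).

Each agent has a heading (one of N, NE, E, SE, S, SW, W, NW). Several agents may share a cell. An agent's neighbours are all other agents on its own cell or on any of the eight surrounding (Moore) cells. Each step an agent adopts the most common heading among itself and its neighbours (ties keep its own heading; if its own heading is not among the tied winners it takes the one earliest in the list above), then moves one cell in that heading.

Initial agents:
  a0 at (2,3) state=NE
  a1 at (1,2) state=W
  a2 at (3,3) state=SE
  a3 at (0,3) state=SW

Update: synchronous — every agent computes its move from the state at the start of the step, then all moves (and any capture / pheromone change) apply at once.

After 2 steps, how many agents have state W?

1

t=1: a0@(1,0):NE a1@(1,1):W a2@(0,0):SE a3@(1,2):SW
t=2: a0@(0,1):NE a1@(1,0):W a2@(1,1):SE a3@(2,1):SW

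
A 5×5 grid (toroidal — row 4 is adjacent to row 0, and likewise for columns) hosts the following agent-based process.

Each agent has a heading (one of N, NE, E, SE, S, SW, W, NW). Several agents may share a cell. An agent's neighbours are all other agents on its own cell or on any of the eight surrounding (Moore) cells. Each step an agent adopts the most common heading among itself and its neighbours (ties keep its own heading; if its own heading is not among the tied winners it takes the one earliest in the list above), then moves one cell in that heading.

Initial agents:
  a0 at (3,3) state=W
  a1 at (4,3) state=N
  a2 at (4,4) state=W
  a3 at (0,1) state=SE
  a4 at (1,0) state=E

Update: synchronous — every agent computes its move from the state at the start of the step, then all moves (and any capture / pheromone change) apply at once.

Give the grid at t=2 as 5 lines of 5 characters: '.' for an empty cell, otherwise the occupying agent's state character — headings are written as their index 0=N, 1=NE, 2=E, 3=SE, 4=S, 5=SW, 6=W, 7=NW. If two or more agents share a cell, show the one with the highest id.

t=1: a0@(3,2):W a1@(4,2):W a2@(4,3):W a3@(1,2):SE a4@(1,1):E
t=2: a0@(3,1):W a1@(4,1):W a2@(4,2):W a3@(2,3):SE a4@(1,2):E

.....
..2..
...3.
.6...
.66..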